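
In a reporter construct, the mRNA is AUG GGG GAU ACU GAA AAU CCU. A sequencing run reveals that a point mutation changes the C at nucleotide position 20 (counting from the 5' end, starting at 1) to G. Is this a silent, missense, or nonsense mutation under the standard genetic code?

Position 20 falls in codon 7: CCU → Pro.
After the substitution the codon is CGU → Arg.
Pro ≠ Arg, so this is a missense mutation.

missense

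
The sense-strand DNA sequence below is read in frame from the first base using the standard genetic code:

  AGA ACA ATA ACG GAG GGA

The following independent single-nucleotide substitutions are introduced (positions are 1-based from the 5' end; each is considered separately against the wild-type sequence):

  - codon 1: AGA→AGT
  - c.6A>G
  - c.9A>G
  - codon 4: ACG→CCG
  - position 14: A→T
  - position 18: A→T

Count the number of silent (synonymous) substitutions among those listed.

Codon 1: AGA (Arg) → AGT (Ser) — missense.
Codon 2: ACA (Thr) → ACG (Thr) — synonymous.
Codon 3: ATA (Ile) → ATG (Met) — missense.
Codon 4: ACG (Thr) → CCG (Pro) — missense.
Codon 5: GAG (Glu) → GTG (Val) — missense.
Codon 6: GGA (Gly) → GGT (Gly) — synonymous.
Synonymous: 2 of 6.

2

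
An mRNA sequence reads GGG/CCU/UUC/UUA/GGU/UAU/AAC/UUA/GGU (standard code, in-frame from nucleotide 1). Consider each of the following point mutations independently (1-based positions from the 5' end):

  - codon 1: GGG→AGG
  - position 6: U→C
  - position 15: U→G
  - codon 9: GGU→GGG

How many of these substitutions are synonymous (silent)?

3

Codon 1: GGG (Gly) → AGG (Arg) — missense.
Codon 2: CCU (Pro) → CCC (Pro) — synonymous.
Codon 5: GGU (Gly) → GGG (Gly) — synonymous.
Codon 9: GGU (Gly) → GGG (Gly) — synonymous.
Synonymous: 3 of 4.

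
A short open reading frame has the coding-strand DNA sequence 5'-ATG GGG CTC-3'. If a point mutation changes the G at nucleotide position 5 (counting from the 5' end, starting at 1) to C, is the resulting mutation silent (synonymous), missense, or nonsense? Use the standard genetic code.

missense

Position 5 falls in codon 2: GGG → Gly.
After the substitution the codon is GCG → Ala.
Gly ≠ Ala, so this is a missense mutation.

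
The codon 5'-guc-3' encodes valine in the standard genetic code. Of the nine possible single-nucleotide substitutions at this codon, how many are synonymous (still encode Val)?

Position 1: none → 0 synonymous.
Position 2: none → 0 synonymous.
Position 3: GUU, GUA, GUG → 3 synonymous.
Total: 0 + 0 + 3 = 3.

3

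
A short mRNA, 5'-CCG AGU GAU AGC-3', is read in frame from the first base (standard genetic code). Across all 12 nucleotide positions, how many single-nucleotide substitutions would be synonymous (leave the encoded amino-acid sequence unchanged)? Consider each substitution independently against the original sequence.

Codon 1 (CCG, Pro): 3 synonymous substitutions.
Codon 2 (AGU, Ser): 1 synonymous substitution.
Codon 3 (GAU, Asp): 1 synonymous substitution.
Codon 4 (AGC, Ser): 1 synonymous substitution.
Total: 3 + 1 + 1 + 1 = 6.

6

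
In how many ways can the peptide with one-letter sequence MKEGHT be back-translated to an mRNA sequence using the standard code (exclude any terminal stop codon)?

128

Met: 1 codon.
Lys: 2 codons.
Glu: 2 codons.
Gly: 4 codons.
His: 2 codons.
Thr: 4 codons.
1 × 2 × 2 × 4 × 2 × 4 = 128.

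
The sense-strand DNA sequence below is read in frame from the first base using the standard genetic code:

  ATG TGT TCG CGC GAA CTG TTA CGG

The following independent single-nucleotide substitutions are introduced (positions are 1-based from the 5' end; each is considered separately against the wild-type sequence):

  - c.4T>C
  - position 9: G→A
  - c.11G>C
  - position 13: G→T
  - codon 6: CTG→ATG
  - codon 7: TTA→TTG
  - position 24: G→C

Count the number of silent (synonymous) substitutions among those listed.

Codon 2: TGT (Cys) → CGT (Arg) — missense.
Codon 3: TCG (Ser) → TCA (Ser) — synonymous.
Codon 4: CGC (Arg) → CCC (Pro) — missense.
Codon 5: GAA (Glu) → TAA (Stop) — nonsense.
Codon 6: CTG (Leu) → ATG (Met) — missense.
Codon 7: TTA (Leu) → TTG (Leu) — synonymous.
Codon 8: CGG (Arg) → CGC (Arg) — synonymous.
Synonymous: 3 of 7.

3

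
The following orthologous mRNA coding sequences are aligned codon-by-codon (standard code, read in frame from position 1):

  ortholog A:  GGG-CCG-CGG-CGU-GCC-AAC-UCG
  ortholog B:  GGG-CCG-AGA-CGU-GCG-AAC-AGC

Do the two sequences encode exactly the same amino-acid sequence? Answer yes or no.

Codon 1: GGG Gly / GGG Gly — identical.
Codon 2: CCG Pro / CCG Pro — identical.
Codon 3: CGG Arg / AGA Arg — synonymous.
Codon 4: CGU Arg / CGU Arg — identical.
Codon 5: GCC Ala / GCG Ala — synonymous.
Codon 6: AAC Asn / AAC Asn — identical.
Codon 7: UCG Ser / AGC Ser — synonymous.
Nonsynonymous differences: 0 → same protein.

yes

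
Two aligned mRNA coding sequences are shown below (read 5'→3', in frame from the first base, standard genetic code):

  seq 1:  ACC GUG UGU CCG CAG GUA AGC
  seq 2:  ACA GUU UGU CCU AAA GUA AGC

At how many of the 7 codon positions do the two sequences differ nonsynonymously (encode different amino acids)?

1

Codon 1: ACC Thr / ACA Thr — synonymous.
Codon 2: GUG Val / GUU Val — synonymous.
Codon 3: UGU Cys / UGU Cys — identical.
Codon 4: CCG Pro / CCU Pro — synonymous.
Codon 5: CAG Gln / AAA Lys — nonsynonymous.
Codon 6: GUA Val / GUA Val — identical.
Codon 7: AGC Ser / AGC Ser — identical.
Nonsynonymous differences: 1.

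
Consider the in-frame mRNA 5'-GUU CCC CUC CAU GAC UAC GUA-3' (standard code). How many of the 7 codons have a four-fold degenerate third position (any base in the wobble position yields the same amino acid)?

Codon 1 GUU (Val): third position 4-fold.
Codon 2 CCC (Pro): third position 4-fold.
Codon 3 CUC (Leu): third position 4-fold.
Codon 4 CAU (His): third position 2-fold.
Codon 5 GAC (Asp): third position 2-fold.
Codon 6 UAC (Tyr): third position 2-fold.
Codon 7 GUA (Val): third position 4-fold.
Four-fold degenerate third positions: 4.

4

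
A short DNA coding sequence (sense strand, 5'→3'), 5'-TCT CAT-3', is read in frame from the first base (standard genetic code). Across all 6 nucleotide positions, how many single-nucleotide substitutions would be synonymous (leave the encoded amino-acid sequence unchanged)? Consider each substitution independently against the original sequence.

4

Codon 1 (TCT, Ser): 3 synonymous substitutions.
Codon 2 (CAT, His): 1 synonymous substitution.
Total: 3 + 1 = 4.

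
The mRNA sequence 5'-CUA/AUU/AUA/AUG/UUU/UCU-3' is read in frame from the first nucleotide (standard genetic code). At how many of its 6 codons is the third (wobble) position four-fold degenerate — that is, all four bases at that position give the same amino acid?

2

Codon 1 CUA (Leu): third position 4-fold.
Codon 2 AUU (Ile): third position 3-fold.
Codon 3 AUA (Ile): third position 3-fold.
Codon 4 AUG (Met): third position 1-fold.
Codon 5 UUU (Phe): third position 2-fold.
Codon 6 UCU (Ser): third position 4-fold.
Four-fold degenerate third positions: 2.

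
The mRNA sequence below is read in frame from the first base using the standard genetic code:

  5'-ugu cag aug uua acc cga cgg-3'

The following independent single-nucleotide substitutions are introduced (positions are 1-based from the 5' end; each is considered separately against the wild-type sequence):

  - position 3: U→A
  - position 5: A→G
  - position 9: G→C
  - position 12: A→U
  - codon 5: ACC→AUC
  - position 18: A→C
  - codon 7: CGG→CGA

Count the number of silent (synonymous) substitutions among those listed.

2

Codon 1: UGU (Cys) → UGA (Stop) — nonsense.
Codon 2: CAG (Gln) → CGG (Arg) — missense.
Codon 3: AUG (Met) → AUC (Ile) — missense.
Codon 4: UUA (Leu) → UUU (Phe) — missense.
Codon 5: ACC (Thr) → AUC (Ile) — missense.
Codon 6: CGA (Arg) → CGC (Arg) — synonymous.
Codon 7: CGG (Arg) → CGA (Arg) — synonymous.
Synonymous: 2 of 7.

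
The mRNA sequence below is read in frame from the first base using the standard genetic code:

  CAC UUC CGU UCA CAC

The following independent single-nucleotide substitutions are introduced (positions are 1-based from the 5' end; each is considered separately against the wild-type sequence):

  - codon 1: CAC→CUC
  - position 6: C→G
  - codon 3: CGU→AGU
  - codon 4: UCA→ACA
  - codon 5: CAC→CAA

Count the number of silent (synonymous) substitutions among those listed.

0

Codon 1: CAC (His) → CUC (Leu) — missense.
Codon 2: UUC (Phe) → UUG (Leu) — missense.
Codon 3: CGU (Arg) → AGU (Ser) — missense.
Codon 4: UCA (Ser) → ACA (Thr) — missense.
Codon 5: CAC (His) → CAA (Gln) — missense.
Synonymous: 0 of 5.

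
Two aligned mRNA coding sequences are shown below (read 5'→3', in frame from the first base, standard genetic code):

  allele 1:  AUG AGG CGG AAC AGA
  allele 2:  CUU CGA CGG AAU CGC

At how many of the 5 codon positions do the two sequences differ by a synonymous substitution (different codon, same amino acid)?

3

Codon 1: AUG Met / CUU Leu — nonsynonymous.
Codon 2: AGG Arg / CGA Arg — synonymous.
Codon 3: CGG Arg / CGG Arg — identical.
Codon 4: AAC Asn / AAU Asn — synonymous.
Codon 5: AGA Arg / CGC Arg — synonymous.
Synonymous differences: 3.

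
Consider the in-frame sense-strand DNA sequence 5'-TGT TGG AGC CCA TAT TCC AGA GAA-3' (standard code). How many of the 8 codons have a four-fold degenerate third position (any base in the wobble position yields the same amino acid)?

Codon 1 TGT (Cys): third position 2-fold.
Codon 2 TGG (Trp): third position 1-fold.
Codon 3 AGC (Ser): third position 2-fold.
Codon 4 CCA (Pro): third position 4-fold.
Codon 5 TAT (Tyr): third position 2-fold.
Codon 6 TCC (Ser): third position 4-fold.
Codon 7 AGA (Arg): third position 2-fold.
Codon 8 GAA (Glu): third position 2-fold.
Four-fold degenerate third positions: 2.

2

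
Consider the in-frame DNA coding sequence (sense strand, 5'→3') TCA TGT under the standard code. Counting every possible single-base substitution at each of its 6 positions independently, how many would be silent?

4

Codon 1 (TCA, Ser): 3 synonymous substitutions.
Codon 2 (TGT, Cys): 1 synonymous substitution.
Total: 3 + 1 = 4.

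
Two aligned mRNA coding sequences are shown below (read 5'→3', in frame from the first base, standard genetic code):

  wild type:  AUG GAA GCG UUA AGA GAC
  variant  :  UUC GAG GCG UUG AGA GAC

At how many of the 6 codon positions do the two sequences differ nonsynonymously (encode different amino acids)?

Codon 1: AUG Met / UUC Phe — nonsynonymous.
Codon 2: GAA Glu / GAG Glu — synonymous.
Codon 3: GCG Ala / GCG Ala — identical.
Codon 4: UUA Leu / UUG Leu — synonymous.
Codon 5: AGA Arg / AGA Arg — identical.
Codon 6: GAC Asp / GAC Asp — identical.
Nonsynonymous differences: 1.

1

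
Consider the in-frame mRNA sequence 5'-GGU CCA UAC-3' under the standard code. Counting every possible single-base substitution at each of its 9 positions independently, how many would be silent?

7

Codon 1 (GGU, Gly): 3 synonymous substitutions.
Codon 2 (CCA, Pro): 3 synonymous substitutions.
Codon 3 (UAC, Tyr): 1 synonymous substitution.
Total: 3 + 3 + 1 = 7.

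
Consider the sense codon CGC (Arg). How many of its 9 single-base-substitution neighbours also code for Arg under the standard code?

3

Position 1: none → 0 synonymous.
Position 2: none → 0 synonymous.
Position 3: CGU, CGA, CGG → 3 synonymous.
Total: 0 + 0 + 3 = 3.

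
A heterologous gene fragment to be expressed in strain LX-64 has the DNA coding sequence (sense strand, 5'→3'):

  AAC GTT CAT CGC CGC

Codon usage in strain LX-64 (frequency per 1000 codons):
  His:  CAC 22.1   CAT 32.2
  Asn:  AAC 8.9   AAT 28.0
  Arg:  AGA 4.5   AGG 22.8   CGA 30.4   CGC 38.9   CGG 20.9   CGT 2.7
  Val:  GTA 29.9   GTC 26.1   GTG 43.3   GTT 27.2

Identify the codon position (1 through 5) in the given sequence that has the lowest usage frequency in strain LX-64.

1

Codon 1 AAC (Asn): 8.9 per 1000.
Codon 2 GTT (Val): 27.2 per 1000.
Codon 3 CAT (His): 32.2 per 1000.
Codon 4 CGC (Arg): 38.9 per 1000.
Codon 5 CGC (Arg): 38.9 per 1000.
Lowest frequency is 8.9 at codon 1.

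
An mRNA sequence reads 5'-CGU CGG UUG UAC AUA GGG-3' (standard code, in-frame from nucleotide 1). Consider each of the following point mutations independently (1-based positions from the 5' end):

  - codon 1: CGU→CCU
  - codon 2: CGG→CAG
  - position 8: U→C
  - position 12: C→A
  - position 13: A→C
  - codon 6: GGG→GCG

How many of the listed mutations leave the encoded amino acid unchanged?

Codon 1: CGU (Arg) → CCU (Pro) — missense.
Codon 2: CGG (Arg) → CAG (Gln) — missense.
Codon 3: UUG (Leu) → UCG (Ser) — missense.
Codon 4: UAC (Tyr) → UAA (Stop) — nonsense.
Codon 5: AUA (Ile) → CUA (Leu) — missense.
Codon 6: GGG (Gly) → GCG (Ala) — missense.
Synonymous: 0 of 6.

0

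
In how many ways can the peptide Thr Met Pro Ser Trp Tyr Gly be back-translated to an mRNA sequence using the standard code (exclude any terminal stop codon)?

768

Thr: 4 codons.
Met: 1 codon.
Pro: 4 codons.
Ser: 6 codons.
Trp: 1 codon.
Tyr: 2 codons.
Gly: 4 codons.
4 × 1 × 4 × 6 × 1 × 2 × 4 = 768.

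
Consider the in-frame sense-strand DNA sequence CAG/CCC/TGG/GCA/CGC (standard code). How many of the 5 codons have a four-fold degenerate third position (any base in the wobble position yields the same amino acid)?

3

Codon 1 CAG (Gln): third position 2-fold.
Codon 2 CCC (Pro): third position 4-fold.
Codon 3 TGG (Trp): third position 1-fold.
Codon 4 GCA (Ala): third position 4-fold.
Codon 5 CGC (Arg): third position 4-fold.
Four-fold degenerate third positions: 3.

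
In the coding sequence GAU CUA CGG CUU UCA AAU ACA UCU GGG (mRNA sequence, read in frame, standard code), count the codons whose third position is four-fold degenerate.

7

Codon 1 GAU (Asp): third position 2-fold.
Codon 2 CUA (Leu): third position 4-fold.
Codon 3 CGG (Arg): third position 4-fold.
Codon 4 CUU (Leu): third position 4-fold.
Codon 5 UCA (Ser): third position 4-fold.
Codon 6 AAU (Asn): third position 2-fold.
Codon 7 ACA (Thr): third position 4-fold.
Codon 8 UCU (Ser): third position 4-fold.
Codon 9 GGG (Gly): third position 4-fold.
Four-fold degenerate third positions: 7.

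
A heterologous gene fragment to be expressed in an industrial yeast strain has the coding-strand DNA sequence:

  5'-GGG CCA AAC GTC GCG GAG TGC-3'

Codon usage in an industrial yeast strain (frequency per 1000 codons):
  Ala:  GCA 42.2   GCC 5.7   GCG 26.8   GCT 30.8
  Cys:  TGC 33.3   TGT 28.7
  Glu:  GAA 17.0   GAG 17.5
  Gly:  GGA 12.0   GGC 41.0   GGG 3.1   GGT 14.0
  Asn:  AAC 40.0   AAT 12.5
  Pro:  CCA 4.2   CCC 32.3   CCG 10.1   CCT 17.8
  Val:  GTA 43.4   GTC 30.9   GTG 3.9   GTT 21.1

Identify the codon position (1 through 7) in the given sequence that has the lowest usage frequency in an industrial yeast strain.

Codon 1 GGG (Gly): 3.1 per 1000.
Codon 2 CCA (Pro): 4.2 per 1000.
Codon 3 AAC (Asn): 40.0 per 1000.
Codon 4 GTC (Val): 30.9 per 1000.
Codon 5 GCG (Ala): 26.8 per 1000.
Codon 6 GAG (Glu): 17.5 per 1000.
Codon 7 TGC (Cys): 33.3 per 1000.
Lowest frequency is 3.1 at codon 1.

1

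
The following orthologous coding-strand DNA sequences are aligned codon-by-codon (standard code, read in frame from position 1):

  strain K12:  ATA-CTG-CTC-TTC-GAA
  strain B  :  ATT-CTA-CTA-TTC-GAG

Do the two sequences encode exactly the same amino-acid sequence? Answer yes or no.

yes

Codon 1: ATA Ile / ATT Ile — synonymous.
Codon 2: CTG Leu / CTA Leu — synonymous.
Codon 3: CTC Leu / CTA Leu — synonymous.
Codon 4: TTC Phe / TTC Phe — identical.
Codon 5: GAA Glu / GAG Glu — synonymous.
Nonsynonymous differences: 0 → same protein.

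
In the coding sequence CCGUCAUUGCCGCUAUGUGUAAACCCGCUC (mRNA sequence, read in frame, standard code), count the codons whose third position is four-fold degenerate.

7

Codon 1 CCG (Pro): third position 4-fold.
Codon 2 UCA (Ser): third position 4-fold.
Codon 3 UUG (Leu): third position 2-fold.
Codon 4 CCG (Pro): third position 4-fold.
Codon 5 CUA (Leu): third position 4-fold.
Codon 6 UGU (Cys): third position 2-fold.
Codon 7 GUA (Val): third position 4-fold.
Codon 8 AAC (Asn): third position 2-fold.
Codon 9 CCG (Pro): third position 4-fold.
Codon 10 CUC (Leu): third position 4-fold.
Four-fold degenerate third positions: 7.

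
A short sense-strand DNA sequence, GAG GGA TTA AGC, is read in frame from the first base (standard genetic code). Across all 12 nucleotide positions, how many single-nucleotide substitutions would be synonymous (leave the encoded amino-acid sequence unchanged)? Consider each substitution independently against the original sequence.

Codon 1 (GAG, Glu): 1 synonymous substitution.
Codon 2 (GGA, Gly): 3 synonymous substitutions.
Codon 3 (TTA, Leu): 2 synonymous substitutions.
Codon 4 (AGC, Ser): 1 synonymous substitution.
Total: 1 + 3 + 2 + 1 = 7.

7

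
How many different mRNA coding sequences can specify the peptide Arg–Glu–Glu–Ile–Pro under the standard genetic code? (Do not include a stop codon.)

Arg: 6 codons.
Glu: 2 codons.
Glu: 2 codons.
Ile: 3 codons.
Pro: 4 codons.
6 × 2 × 2 × 3 × 4 = 288.

288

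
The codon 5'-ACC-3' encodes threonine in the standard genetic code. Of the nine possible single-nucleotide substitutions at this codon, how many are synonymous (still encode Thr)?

3

Position 1: none → 0 synonymous.
Position 2: none → 0 synonymous.
Position 3: ACT, ACA, ACG → 3 synonymous.
Total: 0 + 0 + 3 = 3.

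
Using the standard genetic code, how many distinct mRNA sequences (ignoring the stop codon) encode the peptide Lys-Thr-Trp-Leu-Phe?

Lys: 2 codons.
Thr: 4 codons.
Trp: 1 codon.
Leu: 6 codons.
Phe: 2 codons.
2 × 4 × 1 × 6 × 2 = 96.

96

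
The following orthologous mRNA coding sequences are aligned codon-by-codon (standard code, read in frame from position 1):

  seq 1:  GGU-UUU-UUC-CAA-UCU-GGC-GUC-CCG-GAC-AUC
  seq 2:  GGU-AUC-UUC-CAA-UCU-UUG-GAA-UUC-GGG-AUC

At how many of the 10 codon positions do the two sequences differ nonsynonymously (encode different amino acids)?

Codon 1: GGU Gly / GGU Gly — identical.
Codon 2: UUU Phe / AUC Ile — nonsynonymous.
Codon 3: UUC Phe / UUC Phe — identical.
Codon 4: CAA Gln / CAA Gln — identical.
Codon 5: UCU Ser / UCU Ser — identical.
Codon 6: GGC Gly / UUG Leu — nonsynonymous.
Codon 7: GUC Val / GAA Glu — nonsynonymous.
Codon 8: CCG Pro / UUC Phe — nonsynonymous.
Codon 9: GAC Asp / GGG Gly — nonsynonymous.
Codon 10: AUC Ile / AUC Ile — identical.
Nonsynonymous differences: 5.

5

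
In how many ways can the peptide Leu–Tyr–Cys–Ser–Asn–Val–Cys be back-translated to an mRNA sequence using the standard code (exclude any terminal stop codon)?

Leu: 6 codons.
Tyr: 2 codons.
Cys: 2 codons.
Ser: 6 codons.
Asn: 2 codons.
Val: 4 codons.
Cys: 2 codons.
6 × 2 × 2 × 6 × 2 × 4 × 2 = 2304.

2304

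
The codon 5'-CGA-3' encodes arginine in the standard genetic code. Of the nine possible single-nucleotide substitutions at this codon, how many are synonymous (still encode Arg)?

4

Position 1: AGA → 1 synonymous.
Position 2: none → 0 synonymous.
Position 3: CGT, CGC, CGG → 3 synonymous.
Total: 1 + 0 + 3 = 4.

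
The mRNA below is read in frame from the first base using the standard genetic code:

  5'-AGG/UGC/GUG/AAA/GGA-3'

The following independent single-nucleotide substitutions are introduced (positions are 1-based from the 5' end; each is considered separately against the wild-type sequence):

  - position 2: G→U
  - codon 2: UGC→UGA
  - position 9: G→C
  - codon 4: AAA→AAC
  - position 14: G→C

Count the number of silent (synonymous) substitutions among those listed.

Codon 1: AGG (Arg) → AUG (Met) — missense.
Codon 2: UGC (Cys) → UGA (Stop) — nonsense.
Codon 3: GUG (Val) → GUC (Val) — synonymous.
Codon 4: AAA (Lys) → AAC (Asn) — missense.
Codon 5: GGA (Gly) → GCA (Ala) — missense.
Synonymous: 1 of 5.

1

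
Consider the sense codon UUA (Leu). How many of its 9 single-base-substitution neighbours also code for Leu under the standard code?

Position 1: CUA → 1 synonymous.
Position 2: none → 0 synonymous.
Position 3: UUG → 1 synonymous.
Total: 1 + 0 + 1 = 2.

2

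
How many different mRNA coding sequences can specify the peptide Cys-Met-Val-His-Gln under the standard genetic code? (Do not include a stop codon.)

Cys: 2 codons.
Met: 1 codon.
Val: 4 codons.
His: 2 codons.
Gln: 2 codons.
2 × 1 × 4 × 2 × 2 = 32.

32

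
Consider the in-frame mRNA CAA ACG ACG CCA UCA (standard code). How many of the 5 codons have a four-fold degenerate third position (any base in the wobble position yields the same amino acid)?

Codon 1 CAA (Gln): third position 2-fold.
Codon 2 ACG (Thr): third position 4-fold.
Codon 3 ACG (Thr): third position 4-fold.
Codon 4 CCA (Pro): third position 4-fold.
Codon 5 UCA (Ser): third position 4-fold.
Four-fold degenerate third positions: 4.

4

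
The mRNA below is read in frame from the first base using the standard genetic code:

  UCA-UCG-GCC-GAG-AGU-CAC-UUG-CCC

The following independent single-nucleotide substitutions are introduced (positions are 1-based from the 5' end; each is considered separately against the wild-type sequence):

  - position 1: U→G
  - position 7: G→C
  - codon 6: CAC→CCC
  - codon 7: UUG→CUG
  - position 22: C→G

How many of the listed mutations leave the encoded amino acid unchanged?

1

Codon 1: UCA (Ser) → GCA (Ala) — missense.
Codon 3: GCC (Ala) → CCC (Pro) — missense.
Codon 6: CAC (His) → CCC (Pro) — missense.
Codon 7: UUG (Leu) → CUG (Leu) — synonymous.
Codon 8: CCC (Pro) → GCC (Ala) — missense.
Synonymous: 1 of 5.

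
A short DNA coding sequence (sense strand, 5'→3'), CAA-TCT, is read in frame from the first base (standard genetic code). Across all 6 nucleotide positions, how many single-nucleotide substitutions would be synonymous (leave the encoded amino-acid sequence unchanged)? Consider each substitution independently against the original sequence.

4

Codon 1 (CAA, Gln): 1 synonymous substitution.
Codon 2 (TCT, Ser): 3 synonymous substitutions.
Total: 1 + 3 = 4.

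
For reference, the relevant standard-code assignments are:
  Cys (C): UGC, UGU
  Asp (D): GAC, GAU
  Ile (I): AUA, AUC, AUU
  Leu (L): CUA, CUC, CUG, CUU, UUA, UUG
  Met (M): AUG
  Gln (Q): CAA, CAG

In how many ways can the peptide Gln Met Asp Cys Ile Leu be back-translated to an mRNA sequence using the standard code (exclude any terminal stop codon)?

144

Gln: 2 codons.
Met: 1 codon.
Asp: 2 codons.
Cys: 2 codons.
Ile: 3 codons.
Leu: 6 codons.
2 × 1 × 2 × 2 × 3 × 6 = 144.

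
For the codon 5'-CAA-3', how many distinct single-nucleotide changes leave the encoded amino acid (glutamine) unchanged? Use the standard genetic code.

1

Position 1: none → 0 synonymous.
Position 2: none → 0 synonymous.
Position 3: CAG → 1 synonymous.
Total: 0 + 0 + 1 = 1.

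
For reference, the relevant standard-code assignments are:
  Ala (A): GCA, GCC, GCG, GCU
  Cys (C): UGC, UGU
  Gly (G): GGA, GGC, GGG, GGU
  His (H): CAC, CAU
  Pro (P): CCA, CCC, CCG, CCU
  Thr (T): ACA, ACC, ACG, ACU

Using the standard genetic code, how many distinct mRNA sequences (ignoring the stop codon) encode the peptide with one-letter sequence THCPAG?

Thr: 4 codons.
His: 2 codons.
Cys: 2 codons.
Pro: 4 codons.
Ala: 4 codons.
Gly: 4 codons.
4 × 2 × 2 × 4 × 4 × 4 = 1024.

1024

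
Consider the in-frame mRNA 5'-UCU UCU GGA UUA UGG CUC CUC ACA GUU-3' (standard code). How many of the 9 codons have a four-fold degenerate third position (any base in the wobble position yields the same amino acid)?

Codon 1 UCU (Ser): third position 4-fold.
Codon 2 UCU (Ser): third position 4-fold.
Codon 3 GGA (Gly): third position 4-fold.
Codon 4 UUA (Leu): third position 2-fold.
Codon 5 UGG (Trp): third position 1-fold.
Codon 6 CUC (Leu): third position 4-fold.
Codon 7 CUC (Leu): third position 4-fold.
Codon 8 ACA (Thr): third position 4-fold.
Codon 9 GUU (Val): third position 4-fold.
Four-fold degenerate third positions: 7.

7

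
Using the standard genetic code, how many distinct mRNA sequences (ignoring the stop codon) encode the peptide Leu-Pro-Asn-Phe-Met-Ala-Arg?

Leu: 6 codons.
Pro: 4 codons.
Asn: 2 codons.
Phe: 2 codons.
Met: 1 codon.
Ala: 4 codons.
Arg: 6 codons.
6 × 4 × 2 × 2 × 1 × 4 × 6 = 2304.

2304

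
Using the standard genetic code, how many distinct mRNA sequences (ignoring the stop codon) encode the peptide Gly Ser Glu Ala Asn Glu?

Gly: 4 codons.
Ser: 6 codons.
Glu: 2 codons.
Ala: 4 codons.
Asn: 2 codons.
Glu: 2 codons.
4 × 6 × 2 × 4 × 2 × 2 = 768.

768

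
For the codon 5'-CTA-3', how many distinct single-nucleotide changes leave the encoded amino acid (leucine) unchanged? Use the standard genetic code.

4

Position 1: TTA → 1 synonymous.
Position 2: none → 0 synonymous.
Position 3: CTT, CTC, CTG → 3 synonymous.
Total: 1 + 0 + 3 = 4.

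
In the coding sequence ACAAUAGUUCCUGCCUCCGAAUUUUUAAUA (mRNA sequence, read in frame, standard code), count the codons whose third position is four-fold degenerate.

Codon 1 ACA (Thr): third position 4-fold.
Codon 2 AUA (Ile): third position 3-fold.
Codon 3 GUU (Val): third position 4-fold.
Codon 4 CCU (Pro): third position 4-fold.
Codon 5 GCC (Ala): third position 4-fold.
Codon 6 UCC (Ser): third position 4-fold.
Codon 7 GAA (Glu): third position 2-fold.
Codon 8 UUU (Phe): third position 2-fold.
Codon 9 UUA (Leu): third position 2-fold.
Codon 10 AUA (Ile): third position 3-fold.
Four-fold degenerate third positions: 5.

5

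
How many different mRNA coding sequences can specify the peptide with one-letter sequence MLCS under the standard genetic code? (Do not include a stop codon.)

Met: 1 codon.
Leu: 6 codons.
Cys: 2 codons.
Ser: 6 codons.
1 × 6 × 2 × 6 = 72.

72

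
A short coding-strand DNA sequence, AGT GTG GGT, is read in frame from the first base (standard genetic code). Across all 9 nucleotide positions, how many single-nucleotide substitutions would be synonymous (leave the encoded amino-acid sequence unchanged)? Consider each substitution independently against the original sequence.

7

Codon 1 (AGT, Ser): 1 synonymous substitution.
Codon 2 (GTG, Val): 3 synonymous substitutions.
Codon 3 (GGT, Gly): 3 synonymous substitutions.
Total: 1 + 3 + 3 = 7.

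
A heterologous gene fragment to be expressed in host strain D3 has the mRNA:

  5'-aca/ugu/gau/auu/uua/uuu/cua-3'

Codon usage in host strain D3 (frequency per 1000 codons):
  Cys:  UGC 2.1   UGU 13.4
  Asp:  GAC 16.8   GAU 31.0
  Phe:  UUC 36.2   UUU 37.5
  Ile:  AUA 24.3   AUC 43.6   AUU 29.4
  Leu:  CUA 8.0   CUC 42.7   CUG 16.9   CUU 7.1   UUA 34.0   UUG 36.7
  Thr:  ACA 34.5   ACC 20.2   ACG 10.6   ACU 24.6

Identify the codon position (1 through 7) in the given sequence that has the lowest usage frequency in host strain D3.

Codon 1 ACA (Thr): 34.5 per 1000.
Codon 2 UGU (Cys): 13.4 per 1000.
Codon 3 GAU (Asp): 31.0 per 1000.
Codon 4 AUU (Ile): 29.4 per 1000.
Codon 5 UUA (Leu): 34.0 per 1000.
Codon 6 UUU (Phe): 37.5 per 1000.
Codon 7 CUA (Leu): 8.0 per 1000.
Lowest frequency is 8.0 at codon 7.

7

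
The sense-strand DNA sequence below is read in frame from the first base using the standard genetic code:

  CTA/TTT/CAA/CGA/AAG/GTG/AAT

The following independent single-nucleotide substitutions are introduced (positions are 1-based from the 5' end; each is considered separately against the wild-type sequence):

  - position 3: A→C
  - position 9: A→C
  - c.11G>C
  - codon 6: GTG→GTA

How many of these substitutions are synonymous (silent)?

Codon 1: CTA (Leu) → CTC (Leu) — synonymous.
Codon 3: CAA (Gln) → CAC (His) — missense.
Codon 4: CGA (Arg) → CCA (Pro) — missense.
Codon 6: GTG (Val) → GTA (Val) — synonymous.
Synonymous: 2 of 4.

2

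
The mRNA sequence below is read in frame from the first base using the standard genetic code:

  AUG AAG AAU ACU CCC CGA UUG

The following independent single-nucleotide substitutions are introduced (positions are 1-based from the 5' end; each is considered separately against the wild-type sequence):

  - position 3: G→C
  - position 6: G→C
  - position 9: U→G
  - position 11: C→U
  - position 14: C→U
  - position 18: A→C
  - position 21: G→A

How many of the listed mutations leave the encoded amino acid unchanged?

Codon 1: AUG (Met) → AUC (Ile) — missense.
Codon 2: AAG (Lys) → AAC (Asn) — missense.
Codon 3: AAU (Asn) → AAG (Lys) — missense.
Codon 4: ACU (Thr) → AUU (Ile) — missense.
Codon 5: CCC (Pro) → CUC (Leu) — missense.
Codon 6: CGA (Arg) → CGC (Arg) — synonymous.
Codon 7: UUG (Leu) → UUA (Leu) — synonymous.
Synonymous: 2 of 7.

2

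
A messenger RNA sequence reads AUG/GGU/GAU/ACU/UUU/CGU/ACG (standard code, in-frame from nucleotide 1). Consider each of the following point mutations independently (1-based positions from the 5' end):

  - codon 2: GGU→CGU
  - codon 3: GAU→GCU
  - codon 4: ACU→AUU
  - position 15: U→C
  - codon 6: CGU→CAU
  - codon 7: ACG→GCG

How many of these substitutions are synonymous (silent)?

1

Codon 2: GGU (Gly) → CGU (Arg) — missense.
Codon 3: GAU (Asp) → GCU (Ala) — missense.
Codon 4: ACU (Thr) → AUU (Ile) — missense.
Codon 5: UUU (Phe) → UUC (Phe) — synonymous.
Codon 6: CGU (Arg) → CAU (His) — missense.
Codon 7: ACG (Thr) → GCG (Ala) — missense.
Synonymous: 1 of 6.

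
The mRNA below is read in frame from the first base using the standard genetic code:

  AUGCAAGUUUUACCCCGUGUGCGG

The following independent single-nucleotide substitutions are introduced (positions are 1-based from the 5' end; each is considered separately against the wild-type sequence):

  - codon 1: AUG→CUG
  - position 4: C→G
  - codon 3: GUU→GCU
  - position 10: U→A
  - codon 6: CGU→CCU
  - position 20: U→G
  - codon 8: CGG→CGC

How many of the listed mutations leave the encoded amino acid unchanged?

Codon 1: AUG (Met) → CUG (Leu) — missense.
Codon 2: CAA (Gln) → GAA (Glu) — missense.
Codon 3: GUU (Val) → GCU (Ala) — missense.
Codon 4: UUA (Leu) → AUA (Ile) — missense.
Codon 6: CGU (Arg) → CCU (Pro) — missense.
Codon 7: GUG (Val) → GGG (Gly) — missense.
Codon 8: CGG (Arg) → CGC (Arg) — synonymous.
Synonymous: 1 of 7.

1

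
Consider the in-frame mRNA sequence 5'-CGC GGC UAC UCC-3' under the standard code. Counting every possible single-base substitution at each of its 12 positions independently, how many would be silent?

10

Codon 1 (CGC, Arg): 3 synonymous substitutions.
Codon 2 (GGC, Gly): 3 synonymous substitutions.
Codon 3 (UAC, Tyr): 1 synonymous substitution.
Codon 4 (UCC, Ser): 3 synonymous substitutions.
Total: 3 + 3 + 1 + 3 = 10.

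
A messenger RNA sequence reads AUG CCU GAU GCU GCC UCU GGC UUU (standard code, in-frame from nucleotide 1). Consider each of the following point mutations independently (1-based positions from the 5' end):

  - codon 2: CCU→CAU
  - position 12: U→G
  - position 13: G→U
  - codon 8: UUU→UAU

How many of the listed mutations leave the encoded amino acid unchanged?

Codon 2: CCU (Pro) → CAU (His) — missense.
Codon 4: GCU (Ala) → GCG (Ala) — synonymous.
Codon 5: GCC (Ala) → UCC (Ser) — missense.
Codon 8: UUU (Phe) → UAU (Tyr) — missense.
Synonymous: 1 of 4.

1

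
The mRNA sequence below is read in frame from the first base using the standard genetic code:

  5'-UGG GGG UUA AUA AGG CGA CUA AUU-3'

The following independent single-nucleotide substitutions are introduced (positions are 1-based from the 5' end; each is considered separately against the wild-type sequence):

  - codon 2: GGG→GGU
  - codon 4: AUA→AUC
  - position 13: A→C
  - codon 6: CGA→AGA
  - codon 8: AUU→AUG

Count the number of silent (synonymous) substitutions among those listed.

Codon 2: GGG (Gly) → GGU (Gly) — synonymous.
Codon 4: AUA (Ile) → AUC (Ile) — synonymous.
Codon 5: AGG (Arg) → CGG (Arg) — synonymous.
Codon 6: CGA (Arg) → AGA (Arg) — synonymous.
Codon 8: AUU (Ile) → AUG (Met) — missense.
Synonymous: 4 of 5.

4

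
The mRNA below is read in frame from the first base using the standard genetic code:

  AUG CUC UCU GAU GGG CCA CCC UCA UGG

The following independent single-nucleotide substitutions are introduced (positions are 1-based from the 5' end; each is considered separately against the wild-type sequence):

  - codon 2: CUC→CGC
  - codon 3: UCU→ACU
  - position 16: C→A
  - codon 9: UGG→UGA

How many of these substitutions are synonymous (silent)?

Codon 2: CUC (Leu) → CGC (Arg) — missense.
Codon 3: UCU (Ser) → ACU (Thr) — missense.
Codon 6: CCA (Pro) → ACA (Thr) — missense.
Codon 9: UGG (Trp) → UGA (Stop) — nonsense.
Synonymous: 0 of 4.

0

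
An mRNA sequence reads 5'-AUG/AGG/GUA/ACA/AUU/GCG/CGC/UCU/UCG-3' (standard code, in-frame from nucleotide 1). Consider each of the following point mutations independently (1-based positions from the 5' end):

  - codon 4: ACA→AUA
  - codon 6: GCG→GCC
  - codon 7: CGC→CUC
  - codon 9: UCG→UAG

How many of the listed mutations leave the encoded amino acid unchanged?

1

Codon 4: ACA (Thr) → AUA (Ile) — missense.
Codon 6: GCG (Ala) → GCC (Ala) — synonymous.
Codon 7: CGC (Arg) → CUC (Leu) — missense.
Codon 9: UCG (Ser) → UAG (Stop) — nonsense.
Synonymous: 1 of 4.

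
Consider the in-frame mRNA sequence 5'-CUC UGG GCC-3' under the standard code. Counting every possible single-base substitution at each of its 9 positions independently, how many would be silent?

6

Codon 1 (CUC, Leu): 3 synonymous substitutions.
Codon 2 (UGG, Trp): 0 synonymous substitutions.
Codon 3 (GCC, Ala): 3 synonymous substitutions.
Total: 3 + 0 + 3 = 6.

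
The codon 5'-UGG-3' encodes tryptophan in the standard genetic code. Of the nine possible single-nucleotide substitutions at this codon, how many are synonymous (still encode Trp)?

Position 1: none → 0 synonymous.
Position 2: none → 0 synonymous.
Position 3: none → 0 synonymous.
Total: 0 + 0 + 0 = 0.

0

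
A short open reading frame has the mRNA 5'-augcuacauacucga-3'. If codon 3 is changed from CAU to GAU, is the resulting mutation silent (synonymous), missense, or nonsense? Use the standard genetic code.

Position 7 falls in codon 3: CAU → His.
After the substitution the codon is GAU → Asp.
His ≠ Asp, so this is a missense mutation.

missense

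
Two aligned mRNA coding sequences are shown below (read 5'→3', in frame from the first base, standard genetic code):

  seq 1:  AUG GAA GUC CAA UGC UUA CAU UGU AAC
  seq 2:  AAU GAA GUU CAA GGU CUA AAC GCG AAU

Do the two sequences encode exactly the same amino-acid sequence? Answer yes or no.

no

Codon 1: AUG Met / AAU Asn — nonsynonymous.
Codon 2: GAA Glu / GAA Glu — identical.
Codon 3: GUC Val / GUU Val — synonymous.
Codon 4: CAA Gln / CAA Gln — identical.
Codon 5: UGC Cys / GGU Gly — nonsynonymous.
Codon 6: UUA Leu / CUA Leu — synonymous.
Codon 7: CAU His / AAC Asn — nonsynonymous.
Codon 8: UGU Cys / GCG Ala — nonsynonymous.
Codon 9: AAC Asn / AAU Asn — synonymous.
Nonsynonymous differences: 4 → different protein.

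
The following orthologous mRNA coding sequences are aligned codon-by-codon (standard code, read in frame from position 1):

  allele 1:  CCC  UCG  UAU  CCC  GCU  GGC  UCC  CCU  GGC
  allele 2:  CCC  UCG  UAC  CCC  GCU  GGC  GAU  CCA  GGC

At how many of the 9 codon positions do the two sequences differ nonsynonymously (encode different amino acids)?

1

Codon 1: CCC Pro / CCC Pro — identical.
Codon 2: UCG Ser / UCG Ser — identical.
Codon 3: UAU Tyr / UAC Tyr — synonymous.
Codon 4: CCC Pro / CCC Pro — identical.
Codon 5: GCU Ala / GCU Ala — identical.
Codon 6: GGC Gly / GGC Gly — identical.
Codon 7: UCC Ser / GAU Asp — nonsynonymous.
Codon 8: CCU Pro / CCA Pro — synonymous.
Codon 9: GGC Gly / GGC Gly — identical.
Nonsynonymous differences: 1.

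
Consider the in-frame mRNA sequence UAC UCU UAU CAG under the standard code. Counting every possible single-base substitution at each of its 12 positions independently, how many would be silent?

6

Codon 1 (UAC, Tyr): 1 synonymous substitution.
Codon 2 (UCU, Ser): 3 synonymous substitutions.
Codon 3 (UAU, Tyr): 1 synonymous substitution.
Codon 4 (CAG, Gln): 1 synonymous substitution.
Total: 1 + 3 + 1 + 1 = 6.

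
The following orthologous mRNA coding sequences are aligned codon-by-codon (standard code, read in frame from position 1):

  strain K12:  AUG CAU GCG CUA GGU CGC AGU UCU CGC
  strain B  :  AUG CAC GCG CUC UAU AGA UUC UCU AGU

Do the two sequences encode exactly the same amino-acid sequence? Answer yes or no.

Codon 1: AUG Met / AUG Met — identical.
Codon 2: CAU His / CAC His — synonymous.
Codon 3: GCG Ala / GCG Ala — identical.
Codon 4: CUA Leu / CUC Leu — synonymous.
Codon 5: GGU Gly / UAU Tyr — nonsynonymous.
Codon 6: CGC Arg / AGA Arg — synonymous.
Codon 7: AGU Ser / UUC Phe — nonsynonymous.
Codon 8: UCU Ser / UCU Ser — identical.
Codon 9: CGC Arg / AGU Ser — nonsynonymous.
Nonsynonymous differences: 3 → different protein.

no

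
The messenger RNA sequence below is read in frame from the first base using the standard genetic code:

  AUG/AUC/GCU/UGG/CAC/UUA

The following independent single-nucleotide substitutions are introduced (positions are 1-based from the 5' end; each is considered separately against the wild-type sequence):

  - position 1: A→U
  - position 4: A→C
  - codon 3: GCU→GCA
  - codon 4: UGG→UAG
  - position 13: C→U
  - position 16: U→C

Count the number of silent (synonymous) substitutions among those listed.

Codon 1: AUG (Met) → UUG (Leu) — missense.
Codon 2: AUC (Ile) → CUC (Leu) — missense.
Codon 3: GCU (Ala) → GCA (Ala) — synonymous.
Codon 4: UGG (Trp) → UAG (Stop) — nonsense.
Codon 5: CAC (His) → UAC (Tyr) — missense.
Codon 6: UUA (Leu) → CUA (Leu) — synonymous.
Synonymous: 2 of 6.

2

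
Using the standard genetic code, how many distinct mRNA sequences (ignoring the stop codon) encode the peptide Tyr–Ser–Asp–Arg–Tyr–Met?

288

Tyr: 2 codons.
Ser: 6 codons.
Asp: 2 codons.
Arg: 6 codons.
Tyr: 2 codons.
Met: 1 codon.
2 × 6 × 2 × 6 × 2 × 1 = 288.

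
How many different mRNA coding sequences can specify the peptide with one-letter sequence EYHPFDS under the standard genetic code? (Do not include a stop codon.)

768

Glu: 2 codons.
Tyr: 2 codons.
His: 2 codons.
Pro: 4 codons.
Phe: 2 codons.
Asp: 2 codons.
Ser: 6 codons.
2 × 2 × 2 × 4 × 2 × 2 × 6 = 768.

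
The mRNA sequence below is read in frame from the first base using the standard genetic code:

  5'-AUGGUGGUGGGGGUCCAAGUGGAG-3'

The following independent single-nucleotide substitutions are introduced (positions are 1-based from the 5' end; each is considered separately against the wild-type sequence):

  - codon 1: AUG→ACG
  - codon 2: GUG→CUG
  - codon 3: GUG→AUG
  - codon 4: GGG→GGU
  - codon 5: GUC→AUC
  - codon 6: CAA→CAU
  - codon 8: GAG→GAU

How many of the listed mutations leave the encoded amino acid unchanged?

Codon 1: AUG (Met) → ACG (Thr) — missense.
Codon 2: GUG (Val) → CUG (Leu) — missense.
Codon 3: GUG (Val) → AUG (Met) — missense.
Codon 4: GGG (Gly) → GGU (Gly) — synonymous.
Codon 5: GUC (Val) → AUC (Ile) — missense.
Codon 6: CAA (Gln) → CAU (His) — missense.
Codon 8: GAG (Glu) → GAU (Asp) — missense.
Synonymous: 1 of 7.

1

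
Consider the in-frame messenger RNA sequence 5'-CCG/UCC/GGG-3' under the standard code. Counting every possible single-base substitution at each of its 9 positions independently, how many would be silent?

Codon 1 (CCG, Pro): 3 synonymous substitutions.
Codon 2 (UCC, Ser): 3 synonymous substitutions.
Codon 3 (GGG, Gly): 3 synonymous substitutions.
Total: 3 + 3 + 3 = 9.

9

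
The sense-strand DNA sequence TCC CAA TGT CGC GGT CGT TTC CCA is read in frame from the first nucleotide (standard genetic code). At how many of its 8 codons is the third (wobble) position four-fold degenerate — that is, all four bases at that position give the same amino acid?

5

Codon 1 TCC (Ser): third position 4-fold.
Codon 2 CAA (Gln): third position 2-fold.
Codon 3 TGT (Cys): third position 2-fold.
Codon 4 CGC (Arg): third position 4-fold.
Codon 5 GGT (Gly): third position 4-fold.
Codon 6 CGT (Arg): third position 4-fold.
Codon 7 TTC (Phe): third position 2-fold.
Codon 8 CCA (Pro): third position 4-fold.
Four-fold degenerate third positions: 5.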